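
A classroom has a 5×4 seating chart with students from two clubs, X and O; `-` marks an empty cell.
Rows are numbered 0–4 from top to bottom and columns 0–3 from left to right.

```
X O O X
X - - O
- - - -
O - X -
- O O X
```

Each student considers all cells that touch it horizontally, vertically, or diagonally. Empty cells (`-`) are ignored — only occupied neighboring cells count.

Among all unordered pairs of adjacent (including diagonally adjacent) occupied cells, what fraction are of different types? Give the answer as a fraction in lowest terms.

Scan each occupied cell's neighbors to the right and below (and the two forward diagonals) so each pair is counted once.
From row 0: 4 unlike of 7 pairs (running 4/7).
From row 3: 2 unlike of 4 pairs (running 6/11).
From row 4: 1 unlike of 2 pairs (running 7/13).
Total adjacent occupied pairs: 13; unlike-type pairs: 7.
7/13 is already in lowest terms.

7/13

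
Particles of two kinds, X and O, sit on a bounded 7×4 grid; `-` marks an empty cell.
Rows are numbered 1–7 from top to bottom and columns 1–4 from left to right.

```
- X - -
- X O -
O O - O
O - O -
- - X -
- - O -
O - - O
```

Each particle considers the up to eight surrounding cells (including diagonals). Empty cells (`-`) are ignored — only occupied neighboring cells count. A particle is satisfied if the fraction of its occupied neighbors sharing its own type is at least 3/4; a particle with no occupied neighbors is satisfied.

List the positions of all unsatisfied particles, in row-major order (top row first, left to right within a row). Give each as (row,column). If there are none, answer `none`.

Row 1: (1,2)X 1/2 ✗
Row 2: (2,2)X 1/4 ✗ · (2,3)O 2/4 ✗
Row 3: (3,1)O 2/3 ✗ · (3,2)O 4/5 ✓ · (3,4)O 2/2 ✓
Row 4: (4,1)O 2/2 ✓ · (4,3)O 2/3 ✗
Row 5: (5,3)X 0/2 ✗
Row 6: (6,3)O 1/2 ✗
Row 7: (7,1)O 0/0 ✓ · (7,4)O 1/1 ✓

(1,2), (2,2), (2,3), (3,1), (4,3), (5,3), (6,3)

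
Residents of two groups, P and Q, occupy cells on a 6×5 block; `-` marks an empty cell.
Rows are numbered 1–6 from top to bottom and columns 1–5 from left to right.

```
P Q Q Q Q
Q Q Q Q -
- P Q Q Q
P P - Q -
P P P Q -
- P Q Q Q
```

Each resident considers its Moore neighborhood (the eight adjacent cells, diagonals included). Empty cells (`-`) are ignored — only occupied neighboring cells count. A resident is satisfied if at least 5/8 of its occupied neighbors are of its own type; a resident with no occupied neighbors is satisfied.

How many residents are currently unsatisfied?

Row 1: (1,1)P 0/3 not · (1,2)Q 4/5 satisfied · (1,3)Q 5/5 satisfied · (1,4)Q 4/4 satisfied · (1,5)Q 2/2 satisfied
Row 2: (2,1)Q 2/4 not · (2,2)Q 5/7 satisfied · (2,3)Q 7/8 satisfied · (2,4)Q 7/7 satisfied
Row 3: (3,2)P 2/6 not · (3,3)Q 5/7 satisfied · (3,4)Q 5/5 satisfied · (3,5)Q 3/3 satisfied
Row 4: (4,1)P 4/4 satisfied · (4,2)P 5/6 satisfied · (4,4)Q 4/5 satisfied
Row 5: (5,1)P 4/4 satisfied · (5,2)P 5/6 satisfied · (5,3)P 3/7 not · (5,4)Q 4/5 satisfied
Row 6: (6,2)P 3/4 satisfied · (6,3)Q 2/5 not · (6,4)Q 3/4 satisfied · (6,5)Q 2/2 satisfied
Unsatisfied: (1,1), (2,1), (3,2), (5,3), (6,3) — 5 in total.

5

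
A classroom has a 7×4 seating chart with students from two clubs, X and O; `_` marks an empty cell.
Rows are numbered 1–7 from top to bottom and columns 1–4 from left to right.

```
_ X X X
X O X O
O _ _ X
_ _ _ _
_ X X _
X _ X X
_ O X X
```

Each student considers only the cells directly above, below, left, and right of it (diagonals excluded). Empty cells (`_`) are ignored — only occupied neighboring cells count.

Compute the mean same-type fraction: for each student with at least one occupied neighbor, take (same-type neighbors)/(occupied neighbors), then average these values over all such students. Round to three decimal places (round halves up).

(1,2)X 1/2
(1,3)X 3/3
(1,4)X 1/2
(2,1)X 0/2
(2,2)O 0/3
(2,3)X 1/3
(2,4)O 0/3
(3,1)O 0/1
(3,4)X 0/1
(5,2)X 1/1
(5,3)X 2/2
(6,1)X — no occupied neighbors
(6,3)X 3/3
(6,4)X 2/2
(7,2)O 0/1
(7,3)X 2/3
(7,4)X 2/2
Sum over 16 students: 1/2 + 3/3 + 1/2 + 0/2 + 0/3 + 1/3 + 0/3 + 0/1 + 0/1 + 1/1 + 2/2 + 3/3 + 2/2 + 0/1 + 2/3 + 2/2 = 8; mean = 8 ÷ 16 = 1/2 = 0.5 → 0.500.

0.500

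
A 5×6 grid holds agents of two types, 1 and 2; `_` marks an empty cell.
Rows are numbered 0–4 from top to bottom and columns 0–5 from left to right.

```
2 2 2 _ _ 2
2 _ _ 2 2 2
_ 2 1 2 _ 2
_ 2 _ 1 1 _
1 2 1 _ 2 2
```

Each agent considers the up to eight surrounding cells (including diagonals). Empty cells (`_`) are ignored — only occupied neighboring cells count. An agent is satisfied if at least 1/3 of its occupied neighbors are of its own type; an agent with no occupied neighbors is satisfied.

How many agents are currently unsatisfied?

(0,0)2 2/2 ✓
(0,1)2 3/3 ✓
(0,2)2 2/2 ✓
(0,5)2 2/2 ✓
(1,0)2 3/3 ✓
(1,3)2 3/4 ✓
(1,4)2 5/5 ✓
(1,5)2 3/3 ✓
(2,1)2 2/3 ✓
(2,2)1 1/5 ✗
(2,3)2 2/5 ✓
(2,5)2 2/3 ✓
(3,1)2 2/5 ✓
(3,3)1 3/5 ✓
(3,4)1 1/5 ✗
(4,0)1 0/2 ✗
(4,1)2 1/3 ✓
(4,2)1 1/3 ✓
(4,4)2 1/3 ✓
(4,5)2 1/2 ✓
Unsatisfied: (2,2), (3,4), (4,0) — 3 in total.

3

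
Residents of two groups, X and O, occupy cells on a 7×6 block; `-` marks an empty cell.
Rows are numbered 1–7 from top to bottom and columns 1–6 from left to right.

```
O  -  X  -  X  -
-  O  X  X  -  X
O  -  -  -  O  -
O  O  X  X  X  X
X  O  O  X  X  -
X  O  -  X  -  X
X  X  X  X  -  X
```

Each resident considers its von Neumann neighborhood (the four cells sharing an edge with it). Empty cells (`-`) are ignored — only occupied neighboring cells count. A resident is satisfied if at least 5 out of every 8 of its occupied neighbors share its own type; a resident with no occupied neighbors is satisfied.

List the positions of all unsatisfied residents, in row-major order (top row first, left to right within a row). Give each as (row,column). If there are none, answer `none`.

(2,2), (3,5), (4,3), (5,1), (5,3), (6,2)

Row 1: (1,1)O 0/0 ✓ · (1,3)X 1/1 ✓ · (1,5)X 0/0 ✓
Row 2: (2,2)O 0/1 ✗ · (2,3)X 2/3 ✓ · (2,4)X 1/1 ✓ · (2,6)X 0/0 ✓
Row 3: (3,1)O 1/1 ✓ · (3,5)O 0/1 ✗
Row 4: (4,1)O 2/3 ✓ · (4,2)O 2/3 ✓ · (4,3)X 1/3 ✗ · (4,4)X 3/3 ✓ · (4,5)X 3/4 ✓ · (4,6)X 1/1 ✓
Row 5: (5,1)X 1/3 ✗ · (5,2)O 3/4 ✓ · (5,3)O 1/3 ✗ · (5,4)X 3/4 ✓ · (5,5)X 2/2 ✓
Row 6: (6,1)X 2/3 ✓ · (6,2)O 1/3 ✗ · (6,4)X 2/2 ✓ · (6,6)X 1/1 ✓
Row 7: (7,1)X 2/2 ✓ · (7,2)X 2/3 ✓ · (7,3)X 2/2 ✓ · (7,4)X 2/2 ✓ · (7,6)X 1/1 ✓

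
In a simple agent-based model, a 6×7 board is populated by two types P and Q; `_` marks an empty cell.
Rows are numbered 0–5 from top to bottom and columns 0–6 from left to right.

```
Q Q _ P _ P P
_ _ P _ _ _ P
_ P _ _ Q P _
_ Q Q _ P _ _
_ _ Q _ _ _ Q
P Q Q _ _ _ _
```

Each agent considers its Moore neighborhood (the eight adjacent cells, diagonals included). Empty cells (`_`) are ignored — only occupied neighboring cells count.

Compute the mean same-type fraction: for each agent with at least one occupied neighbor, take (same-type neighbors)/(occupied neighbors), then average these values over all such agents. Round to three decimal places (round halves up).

0.686

(0,0)Q 1/1
(0,1)Q 1/2
(0,3)P 1/1
(0,5)P 2/2
(0,6)P 2/2
(1,2)P 2/3
(1,6)P 3/3
(2,1)P 1/3
(2,4)Q 0/2
(2,5)P 2/3
(3,1)Q 2/3
(3,2)Q 2/3
(3,4)P 1/2
(4,2)Q 4/4
(4,6)Q — no occupied neighbors
(5,0)P 0/1
(5,1)Q 2/3
(5,2)Q 2/2
Sum over 17 agents: 1/1 + 1/2 + 1/1 + 2/2 + 2/2 + 2/3 + 3/3 + 1/3 + 0/2 + 2/3 + 2/3 + 2/3 + 1/2 + 4/4 + 0/1 + 2/3 + 2/2 = 35/3; mean = 35/3 ÷ 17 = 35/51 = 0.686274… → 0.686.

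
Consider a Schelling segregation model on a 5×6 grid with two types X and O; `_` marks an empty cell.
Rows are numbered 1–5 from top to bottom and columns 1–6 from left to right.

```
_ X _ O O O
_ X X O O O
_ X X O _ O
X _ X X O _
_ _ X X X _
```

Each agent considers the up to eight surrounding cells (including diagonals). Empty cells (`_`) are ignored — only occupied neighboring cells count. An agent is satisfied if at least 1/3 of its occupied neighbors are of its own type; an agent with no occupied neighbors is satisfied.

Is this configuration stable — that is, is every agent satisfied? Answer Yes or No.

Yes

Row 1: (1,2)X 2/2 ok · (1,4)O 3/4 ok · (1,5)O 5/5 ok · (1,6)O 3/3 ok
Row 2: (2,2)X 4/4 ok · (2,3)X 4/7 ok · (2,4)O 4/6 ok · (2,5)O 7/7 ok · (2,6)O 4/4 ok
Row 3: (3,2)X 5/5 ok · (3,3)X 5/7 ok · (3,4)O 3/7 ok · (3,6)O 3/3 ok
Row 4: (4,1)X 1/1 ok · (4,3)X 5/6 ok · (4,4)X 5/7 ok · (4,5)O 2/5 ok
Row 5: (5,3)X 3/3 ok · (5,4)X 4/5 ok · (5,5)X 2/3 ok
All meet the threshold, so the configuration is stable.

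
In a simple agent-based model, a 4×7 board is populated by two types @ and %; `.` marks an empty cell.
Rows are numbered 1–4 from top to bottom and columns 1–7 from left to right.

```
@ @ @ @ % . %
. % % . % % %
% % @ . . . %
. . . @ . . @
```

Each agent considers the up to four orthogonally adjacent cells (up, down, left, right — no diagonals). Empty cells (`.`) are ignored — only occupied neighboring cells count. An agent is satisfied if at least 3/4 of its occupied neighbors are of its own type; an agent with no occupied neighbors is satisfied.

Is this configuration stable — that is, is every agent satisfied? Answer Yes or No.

No

Row 1: (1,1)@ 1/1 satisfied · (1,2)@ 2/3 not · (1,3)@ 2/3 not · (1,4)@ 1/2 not · (1,5)% 1/2 not · (1,7)% 1/1 satisfied
Row 2: (2,2)% 2/3 not · (2,3)% 1/3 not · (2,5)% 2/2 satisfied · (2,6)% 2/2 satisfied · (2,7)% 3/3 satisfied
Row 3: (3,1)% 1/1 satisfied · (3,2)% 2/3 not · (3,3)@ 0/2 not · (3,7)% 1/2 not
Row 4: (4,4)@ 0/0 satisfied · (4,7)@ 0/1 not
For instance (1,2) has only 2/3 same-type neighbors, below 3/4.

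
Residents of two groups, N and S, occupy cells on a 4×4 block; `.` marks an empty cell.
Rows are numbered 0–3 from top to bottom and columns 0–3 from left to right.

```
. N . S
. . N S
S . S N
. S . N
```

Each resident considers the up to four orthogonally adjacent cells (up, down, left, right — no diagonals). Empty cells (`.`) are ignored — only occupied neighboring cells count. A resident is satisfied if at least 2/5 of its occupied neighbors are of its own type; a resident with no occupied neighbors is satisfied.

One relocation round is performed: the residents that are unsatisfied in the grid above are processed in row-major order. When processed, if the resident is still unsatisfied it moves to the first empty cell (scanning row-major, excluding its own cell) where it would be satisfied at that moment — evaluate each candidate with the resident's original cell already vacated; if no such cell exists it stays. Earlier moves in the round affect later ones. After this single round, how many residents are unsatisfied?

Initially unsatisfied (in order): (1,2), (1,3), (2,2), (2,3).
  (1,2) → (0,0).
  (1,3): now satisfied by earlier moves; stays.
  (2,2) → (0,2).
  (2,3): now satisfied by earlier moves; stays.
Resulting grid:
N N S S
. . . S
S . . N
. S . N
All satisfied now.

0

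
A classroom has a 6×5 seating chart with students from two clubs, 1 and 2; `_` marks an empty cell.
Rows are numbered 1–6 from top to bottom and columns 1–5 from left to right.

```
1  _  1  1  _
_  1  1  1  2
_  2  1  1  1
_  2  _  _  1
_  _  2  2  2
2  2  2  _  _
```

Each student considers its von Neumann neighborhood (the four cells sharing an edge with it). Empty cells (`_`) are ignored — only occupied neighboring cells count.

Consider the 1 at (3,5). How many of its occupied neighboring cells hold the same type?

2

Occupied neighbors of (3,5): (2,5)=2, (4,5)=1, (3,4)=1.
Same type (1): 2 of 3.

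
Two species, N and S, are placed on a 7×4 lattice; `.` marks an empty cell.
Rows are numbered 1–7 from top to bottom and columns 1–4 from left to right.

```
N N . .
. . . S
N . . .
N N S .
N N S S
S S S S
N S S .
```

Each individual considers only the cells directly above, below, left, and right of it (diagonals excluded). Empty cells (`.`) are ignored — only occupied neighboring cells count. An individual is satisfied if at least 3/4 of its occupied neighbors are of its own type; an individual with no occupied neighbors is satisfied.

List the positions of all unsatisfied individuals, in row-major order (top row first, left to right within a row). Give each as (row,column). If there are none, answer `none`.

(4,2), (4,3), (5,1), (5,2), (6,1), (7,1), (7,2)

(1,1)N 1/1 satisfied
(1,2)N 1/1 satisfied
(2,4)S 0/0 satisfied
(3,1)N 1/1 satisfied
(4,1)N 3/3 satisfied
(4,2)N 2/3 not
(4,3)S 1/2 not
(5,1)N 2/3 not
(5,2)N 2/4 not
(5,3)S 3/4 satisfied
(5,4)S 2/2 satisfied
(6,1)S 1/3 not
(6,2)S 3/4 satisfied
(6,3)S 4/4 satisfied
(6,4)S 2/2 satisfied
(7,1)N 0/2 not
(7,2)S 2/3 not
(7,3)S 2/2 satisfied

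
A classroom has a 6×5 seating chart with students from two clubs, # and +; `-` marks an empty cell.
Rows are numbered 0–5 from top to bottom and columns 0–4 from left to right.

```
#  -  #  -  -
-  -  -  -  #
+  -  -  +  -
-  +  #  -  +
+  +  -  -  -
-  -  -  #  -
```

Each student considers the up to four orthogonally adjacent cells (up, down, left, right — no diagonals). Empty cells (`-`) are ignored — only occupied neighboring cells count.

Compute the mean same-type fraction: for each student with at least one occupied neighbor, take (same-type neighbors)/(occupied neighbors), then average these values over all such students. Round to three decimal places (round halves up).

0.625

(0,0)# — no occupied neighbors
(0,2)# — no occupied neighbors
(1,4)# — no occupied neighbors
(2,0)+ — no occupied neighbors
(2,3)+ — no occupied neighbors
(3,1)+ 1/2
(3,2)# 0/1
(3,4)+ — no occupied neighbors
(4,0)+ 1/1
(4,1)+ 2/2
(5,3)# — no occupied neighbors
Sum over 4 students: 1/2 + 0/1 + 1/1 + 2/2 = 5/2; mean = 5/2 ÷ 4 = 5/8 = 0.625 → 0.625.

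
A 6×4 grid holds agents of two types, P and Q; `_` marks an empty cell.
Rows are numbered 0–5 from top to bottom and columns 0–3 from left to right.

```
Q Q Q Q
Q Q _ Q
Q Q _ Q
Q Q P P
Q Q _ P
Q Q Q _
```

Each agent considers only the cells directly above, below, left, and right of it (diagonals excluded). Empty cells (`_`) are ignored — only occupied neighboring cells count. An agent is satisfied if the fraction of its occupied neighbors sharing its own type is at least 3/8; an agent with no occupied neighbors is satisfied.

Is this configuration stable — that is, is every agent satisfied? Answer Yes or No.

Yes

Row 0: (0,0)Q 2/2 ✓ · (0,1)Q 3/3 ✓ · (0,2)Q 2/2 ✓ · (0,3)Q 2/2 ✓
Row 1: (1,0)Q 3/3 ✓ · (1,1)Q 3/3 ✓ · (1,3)Q 2/2 ✓
Row 2: (2,0)Q 3/3 ✓ · (2,1)Q 3/3 ✓ · (2,3)Q 1/2 ✓
Row 3: (3,0)Q 3/3 ✓ · (3,1)Q 3/4 ✓ · (3,2)P 1/2 ✓ · (3,3)P 2/3 ✓
Row 4: (4,0)Q 3/3 ✓ · (4,1)Q 3/3 ✓ · (4,3)P 1/1 ✓
Row 5: (5,0)Q 2/2 ✓ · (5,1)Q 3/3 ✓ · (5,2)Q 1/1 ✓
All meet the threshold, so the configuration is stable.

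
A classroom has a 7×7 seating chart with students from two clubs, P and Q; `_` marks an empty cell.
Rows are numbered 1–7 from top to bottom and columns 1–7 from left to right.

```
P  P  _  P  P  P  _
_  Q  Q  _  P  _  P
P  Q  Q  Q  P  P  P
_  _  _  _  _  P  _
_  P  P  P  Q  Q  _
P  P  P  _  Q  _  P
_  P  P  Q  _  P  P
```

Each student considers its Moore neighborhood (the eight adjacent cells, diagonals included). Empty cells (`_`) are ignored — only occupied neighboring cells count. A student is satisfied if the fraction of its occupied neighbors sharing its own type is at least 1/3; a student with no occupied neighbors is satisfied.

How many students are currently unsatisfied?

1

(1,1)P 1/2 satisfied
(1,2)P 1/3 satisfied
(1,4)P 2/3 satisfied
(1,5)P 3/3 satisfied
(1,6)P 3/3 satisfied
(2,2)Q 3/6 satisfied
(2,3)Q 4/6 satisfied
(2,5)P 5/6 satisfied
(2,7)P 3/3 satisfied
(3,1)P 0/2 not
(3,2)Q 3/4 satisfied
(3,3)Q 4/4 satisfied
(3,4)Q 2/4 satisfied
(3,5)P 3/4 satisfied
(3,6)P 5/5 satisfied
(3,7)P 3/3 satisfied
(4,6)P 3/5 satisfied
(5,2)P 4/4 satisfied
(5,3)P 4/4 satisfied
(5,4)P 2/4 satisfied
(5,5)Q 2/4 satisfied
(5,6)Q 2/4 satisfied
(6,1)P 3/3 satisfied
(6,2)P 6/6 satisfied
(6,3)P 6/7 satisfied
(6,5)Q 3/5 satisfied
(6,7)P 2/3 satisfied
(7,2)P 4/4 satisfied
(7,3)P 3/4 satisfied
(7,4)Q 1/3 satisfied
(7,6)P 2/3 satisfied
(7,7)P 2/2 satisfied
Unsatisfied: (3,1) — 1 in total.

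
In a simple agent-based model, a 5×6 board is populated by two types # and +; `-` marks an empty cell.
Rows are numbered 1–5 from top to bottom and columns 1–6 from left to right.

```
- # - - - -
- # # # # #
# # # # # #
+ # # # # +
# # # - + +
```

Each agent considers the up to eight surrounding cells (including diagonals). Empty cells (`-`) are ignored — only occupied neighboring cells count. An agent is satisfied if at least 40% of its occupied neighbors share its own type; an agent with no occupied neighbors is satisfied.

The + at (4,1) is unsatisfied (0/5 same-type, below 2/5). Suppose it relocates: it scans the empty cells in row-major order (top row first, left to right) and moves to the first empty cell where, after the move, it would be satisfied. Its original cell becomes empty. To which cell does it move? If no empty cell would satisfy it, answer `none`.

Vacating (4,1). Empty cells in order:
  (1,1): 0/2 same-type → still unsatisfied.
  (1,3): 0/4 same-type → still unsatisfied.
  (1,4): 0/3 same-type → still unsatisfied.
  (1,5): 0/3 same-type → still unsatisfied.
  (1,6): 0/2 same-type → still unsatisfied.
  (2,1): 0/4 same-type → still unsatisfied.
  (5,4): 1/5 same-type → still unsatisfied.

none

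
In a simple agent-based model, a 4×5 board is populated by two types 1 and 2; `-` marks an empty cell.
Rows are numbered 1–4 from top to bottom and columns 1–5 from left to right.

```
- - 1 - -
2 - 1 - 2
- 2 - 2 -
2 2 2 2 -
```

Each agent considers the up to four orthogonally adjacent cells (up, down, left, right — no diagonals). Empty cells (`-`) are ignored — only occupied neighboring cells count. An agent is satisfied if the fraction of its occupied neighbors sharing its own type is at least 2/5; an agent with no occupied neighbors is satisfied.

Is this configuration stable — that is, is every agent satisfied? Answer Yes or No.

(1,3)1 1/1 ✓
(2,1)2 0/0 ✓
(2,3)1 1/1 ✓
(2,5)2 0/0 ✓
(3,2)2 1/1 ✓
(3,4)2 1/1 ✓
(4,1)2 1/1 ✓
(4,2)2 3/3 ✓
(4,3)2 2/2 ✓
(4,4)2 2/2 ✓
All meet the threshold, so the configuration is stable.

Yes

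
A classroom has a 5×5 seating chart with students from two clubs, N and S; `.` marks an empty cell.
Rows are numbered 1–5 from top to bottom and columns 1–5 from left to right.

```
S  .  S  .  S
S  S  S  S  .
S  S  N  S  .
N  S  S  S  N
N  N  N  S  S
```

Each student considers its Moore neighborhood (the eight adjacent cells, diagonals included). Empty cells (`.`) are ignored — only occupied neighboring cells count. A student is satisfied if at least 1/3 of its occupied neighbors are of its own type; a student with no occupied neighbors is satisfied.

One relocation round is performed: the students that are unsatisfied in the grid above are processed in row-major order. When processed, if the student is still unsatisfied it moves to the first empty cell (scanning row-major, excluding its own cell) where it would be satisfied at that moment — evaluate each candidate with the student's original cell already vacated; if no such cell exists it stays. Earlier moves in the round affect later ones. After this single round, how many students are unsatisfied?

Initially unsatisfied (in order): (3,3), (4,5), (5,3).
  (3,3): no empty cell satisfies it; stays.
  (4,5): no empty cell satisfies it; stays.
  (5,3): no empty cell satisfies it; stays.
Resulting grid:
S . S . S
S S S S .
S S N S .
N S S S N
N N N S S
Unsatisfied now: (3,3), (4,5), (5,3).

3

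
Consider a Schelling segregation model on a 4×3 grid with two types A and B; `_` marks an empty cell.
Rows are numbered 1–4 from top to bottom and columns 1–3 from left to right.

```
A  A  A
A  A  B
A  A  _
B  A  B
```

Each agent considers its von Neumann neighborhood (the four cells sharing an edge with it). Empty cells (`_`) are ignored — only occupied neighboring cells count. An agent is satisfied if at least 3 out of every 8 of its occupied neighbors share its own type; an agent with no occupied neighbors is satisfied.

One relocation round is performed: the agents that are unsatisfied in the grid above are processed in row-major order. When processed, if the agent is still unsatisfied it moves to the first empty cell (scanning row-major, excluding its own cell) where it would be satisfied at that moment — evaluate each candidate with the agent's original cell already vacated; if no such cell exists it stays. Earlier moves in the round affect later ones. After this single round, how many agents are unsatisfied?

Initially unsatisfied (in order): (2,3), (4,1), (4,2), (4,3).
  (2,3) → (3,3).
  (4,1): no empty cell satisfies it; stays.
  (4,2) → (2,3).
  (4,3): now satisfied by earlier moves; stays.
Resulting grid:
A A A
A A A
A A B
B _ B
Unsatisfied now: (3,3), (4,1).

2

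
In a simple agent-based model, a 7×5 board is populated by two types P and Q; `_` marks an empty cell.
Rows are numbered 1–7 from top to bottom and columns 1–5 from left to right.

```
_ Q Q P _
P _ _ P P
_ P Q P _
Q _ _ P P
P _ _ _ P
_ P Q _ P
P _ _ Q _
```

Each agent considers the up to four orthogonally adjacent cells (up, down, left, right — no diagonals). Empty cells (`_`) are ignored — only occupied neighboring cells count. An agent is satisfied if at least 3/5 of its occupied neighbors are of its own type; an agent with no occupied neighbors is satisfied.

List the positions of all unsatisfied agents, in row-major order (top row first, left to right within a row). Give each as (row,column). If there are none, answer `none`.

(1,3), (1,4), (3,2), (3,3), (4,1), (5,1), (6,2), (6,3)

Row 1: (1,2)Q 1/1 ok · (1,3)Q 1/2 unhappy · (1,4)P 1/2 unhappy
Row 2: (2,1)P 0/0 ok · (2,4)P 3/3 ok · (2,5)P 1/1 ok
Row 3: (3,2)P 0/1 unhappy · (3,3)Q 0/2 unhappy · (3,4)P 2/3 ok
Row 4: (4,1)Q 0/1 unhappy · (4,4)P 2/2 ok · (4,5)P 2/2 ok
Row 5: (5,1)P 0/1 unhappy · (5,5)P 2/2 ok
Row 6: (6,2)P 0/1 unhappy · (6,3)Q 0/1 unhappy · (6,5)P 1/1 ok
Row 7: (7,1)P 0/0 ok · (7,4)Q 0/0 ok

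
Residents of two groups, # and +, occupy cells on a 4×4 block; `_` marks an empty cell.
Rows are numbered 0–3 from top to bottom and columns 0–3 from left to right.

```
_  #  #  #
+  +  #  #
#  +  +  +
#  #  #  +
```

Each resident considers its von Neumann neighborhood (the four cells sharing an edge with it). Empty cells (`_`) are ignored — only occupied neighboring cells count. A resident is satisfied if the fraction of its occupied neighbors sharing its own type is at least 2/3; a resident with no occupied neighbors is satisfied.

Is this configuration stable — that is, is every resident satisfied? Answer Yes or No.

Row 0: (0,1)# 1/2 unhappy · (0,2)# 3/3 ok · (0,3)# 2/2 ok
Row 1: (1,0)+ 1/2 unhappy · (1,1)+ 2/4 unhappy · (1,2)# 2/4 unhappy · (1,3)# 2/3 ok
Row 2: (2,0)# 1/3 unhappy · (2,1)+ 2/4 unhappy · (2,2)+ 2/4 unhappy · (2,3)+ 2/3 ok
Row 3: (3,0)# 2/2 ok · (3,1)# 2/3 ok · (3,2)# 1/3 unhappy · (3,3)+ 1/2 unhappy
For instance (0,1) has only 1/2 same-type neighbors, below 2/3.

No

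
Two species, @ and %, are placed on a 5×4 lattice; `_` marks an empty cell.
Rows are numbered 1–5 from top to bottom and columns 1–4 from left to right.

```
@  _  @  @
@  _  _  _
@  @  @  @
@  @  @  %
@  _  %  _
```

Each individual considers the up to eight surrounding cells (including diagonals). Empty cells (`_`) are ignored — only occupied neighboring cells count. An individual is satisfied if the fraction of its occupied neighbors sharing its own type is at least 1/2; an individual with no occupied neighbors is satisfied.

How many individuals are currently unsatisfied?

2

Row 1: (1,1)@ 1/1 ✓ · (1,3)@ 1/1 ✓ · (1,4)@ 1/1 ✓
Row 2: (2,1)@ 3/3 ✓
Row 3: (3,1)@ 4/4 ✓ · (3,2)@ 6/6 ✓ · (3,3)@ 4/5 ✓ · (3,4)@ 2/3 ✓
Row 4: (4,1)@ 4/4 ✓ · (4,2)@ 6/7 ✓ · (4,3)@ 4/6 ✓ · (4,4)% 1/4 ✗
Row 5: (5,1)@ 2/2 ✓ · (5,3)% 1/3 ✗
Unsatisfied: (4,4), (5,3) — 2 in total.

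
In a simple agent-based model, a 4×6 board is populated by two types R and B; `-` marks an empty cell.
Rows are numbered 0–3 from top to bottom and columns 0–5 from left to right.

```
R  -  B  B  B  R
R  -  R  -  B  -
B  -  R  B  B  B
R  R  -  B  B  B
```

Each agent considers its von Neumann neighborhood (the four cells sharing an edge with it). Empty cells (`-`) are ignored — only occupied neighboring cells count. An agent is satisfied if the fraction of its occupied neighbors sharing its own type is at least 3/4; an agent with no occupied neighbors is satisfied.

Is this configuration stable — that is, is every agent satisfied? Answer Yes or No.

No

(0,0)R 1/1 ok
(0,2)B 1/2 unhappy
(0,3)B 2/2 ok
(0,4)B 2/3 unhappy
(0,5)R 0/1 unhappy
(1,0)R 1/2 unhappy
(1,2)R 1/2 unhappy
(1,4)B 2/2 ok
(2,0)B 0/2 unhappy
(2,2)R 1/2 unhappy
(2,3)B 2/3 unhappy
(2,4)B 4/4 ok
(2,5)B 2/2 ok
(3,0)R 1/2 unhappy
(3,1)R 1/1 ok
(3,3)B 2/2 ok
(3,4)B 3/3 ok
(3,5)B 2/2 ok
For instance (0,2) has only 1/2 same-type neighbors, below 3/4.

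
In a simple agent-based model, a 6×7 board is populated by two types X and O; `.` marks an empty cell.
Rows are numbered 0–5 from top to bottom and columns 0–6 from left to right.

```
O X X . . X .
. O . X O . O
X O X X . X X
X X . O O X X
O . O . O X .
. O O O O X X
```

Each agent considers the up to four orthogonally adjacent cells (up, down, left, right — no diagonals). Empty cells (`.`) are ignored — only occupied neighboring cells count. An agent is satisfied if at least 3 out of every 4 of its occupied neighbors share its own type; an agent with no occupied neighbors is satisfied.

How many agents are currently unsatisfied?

Row 0: (0,0)O 0/1 not · (0,1)X 1/3 not · (0,2)X 1/1 satisfied · (0,5)X 0/0 satisfied
Row 1: (1,1)O 1/2 not · (1,3)X 1/2 not · (1,4)O 0/1 not · (1,6)O 0/1 not
Row 2: (2,0)X 1/2 not · (2,1)O 1/4 not · (2,2)X 1/2 not · (2,3)X 2/3 not · (2,5)X 2/2 satisfied · (2,6)X 2/3 not
Row 3: (3,0)X 2/3 not · (3,1)X 1/2 not · (3,3)O 1/2 not · (3,4)O 2/3 not · (3,5)X 3/4 satisfied · (3,6)X 2/2 satisfied
Row 4: (4,0)O 0/1 not · (4,2)O 1/1 satisfied · (4,4)O 2/3 not · (4,5)X 2/3 not
Row 5: (5,1)O 1/1 satisfied · (5,2)O 3/3 satisfied · (5,3)O 2/2 satisfied · (5,4)O 2/3 not · (5,5)X 2/3 not · (5,6)X 1/1 satisfied
Unsatisfied: (0,0), (0,1), (1,1), (1,3), (1,4), (1,6), (2,0), (2,1), (2,2), (2,3), (2,6), (3,0), (3,1), (3,3), (3,4), (4,0), (4,4), (4,5), (5,4), (5,5) — 20 in total.

20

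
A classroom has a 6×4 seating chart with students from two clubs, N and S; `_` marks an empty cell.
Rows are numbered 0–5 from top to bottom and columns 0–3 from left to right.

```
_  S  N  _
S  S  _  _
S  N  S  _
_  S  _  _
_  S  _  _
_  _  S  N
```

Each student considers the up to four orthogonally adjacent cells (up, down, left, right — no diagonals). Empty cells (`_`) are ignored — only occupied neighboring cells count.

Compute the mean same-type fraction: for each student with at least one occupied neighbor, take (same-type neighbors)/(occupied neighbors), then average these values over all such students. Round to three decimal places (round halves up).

Row 0: (0,1)S 1/2 · (0,2)N 0/1
Row 1: (1,0)S 2/2 · (1,1)S 2/3
Row 2: (2,0)S 1/2 · (2,1)N 0/4 · (2,2)S 0/1
Row 3: (3,1)S 1/2
Row 4: (4,1)S 1/1
Row 5: (5,2)S 0/1 · (5,3)N 0/1
Sum over 11 students: 1/2 + 0/1 + 2/2 + 2/3 + 1/2 + 0/4 + 0/1 + 1/2 + 1/1 + 0/1 + 0/1 = 25/6; mean = 25/6 ÷ 11 = 25/66 = 0.378787… → 0.379.

0.379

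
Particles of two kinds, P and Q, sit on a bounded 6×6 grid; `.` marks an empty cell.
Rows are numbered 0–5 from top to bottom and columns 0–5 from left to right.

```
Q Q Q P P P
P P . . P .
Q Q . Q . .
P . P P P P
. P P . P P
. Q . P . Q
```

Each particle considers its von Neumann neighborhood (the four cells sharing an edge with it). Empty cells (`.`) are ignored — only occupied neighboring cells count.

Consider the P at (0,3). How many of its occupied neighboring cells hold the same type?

Occupied neighbors of (0,3): (0,2)=Q, (0,4)=P.
Same type (P): 1 of 2.

1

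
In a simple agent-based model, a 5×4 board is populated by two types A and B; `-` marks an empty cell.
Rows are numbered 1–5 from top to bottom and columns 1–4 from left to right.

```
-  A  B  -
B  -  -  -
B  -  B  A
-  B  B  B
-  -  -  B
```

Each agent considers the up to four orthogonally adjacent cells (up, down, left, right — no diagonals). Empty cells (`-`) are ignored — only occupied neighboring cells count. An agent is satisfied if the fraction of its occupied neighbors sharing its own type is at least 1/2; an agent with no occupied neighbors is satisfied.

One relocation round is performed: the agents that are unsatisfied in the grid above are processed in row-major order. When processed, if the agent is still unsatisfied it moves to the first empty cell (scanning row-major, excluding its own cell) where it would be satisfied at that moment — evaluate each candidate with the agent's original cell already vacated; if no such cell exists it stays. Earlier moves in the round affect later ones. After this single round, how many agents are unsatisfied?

1

Initially unsatisfied (in order): (1,2), (1,3), (3,4).
  (1,2) → (2,4).
  (1,3): now satisfied by earlier moves; stays.
  (3,4) → (1,4).
Resulting grid:
- - B A
B - - A
B - B -
- B B B
- - - B
Unsatisfied now: (1,3).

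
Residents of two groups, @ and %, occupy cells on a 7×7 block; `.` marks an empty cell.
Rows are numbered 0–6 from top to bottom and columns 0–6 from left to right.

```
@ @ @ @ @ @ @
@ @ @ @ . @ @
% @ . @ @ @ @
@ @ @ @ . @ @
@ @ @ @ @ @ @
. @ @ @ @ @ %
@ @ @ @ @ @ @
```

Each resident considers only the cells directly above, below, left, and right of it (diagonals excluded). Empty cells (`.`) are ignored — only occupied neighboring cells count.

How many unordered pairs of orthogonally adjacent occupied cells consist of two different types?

6

Scan each occupied cell's neighbors to the right and below so each pair is counted once.
From row 0: 0 unlike of 12 pairs (running 0/12).
From row 1: 1 unlike of 9 pairs (running 1/21).
From row 2: 2 unlike of 9 pairs (running 3/30).
From row 3: 0 unlike of 10 pairs (running 3/40).
From row 4: 1 unlike of 12 pairs (running 4/52).
From row 5: 2 unlike of 11 pairs (running 6/63).
From row 6: 0 unlike of 6 pairs (running 6/69).
Total adjacent occupied pairs: 69; unlike-type pairs: 6.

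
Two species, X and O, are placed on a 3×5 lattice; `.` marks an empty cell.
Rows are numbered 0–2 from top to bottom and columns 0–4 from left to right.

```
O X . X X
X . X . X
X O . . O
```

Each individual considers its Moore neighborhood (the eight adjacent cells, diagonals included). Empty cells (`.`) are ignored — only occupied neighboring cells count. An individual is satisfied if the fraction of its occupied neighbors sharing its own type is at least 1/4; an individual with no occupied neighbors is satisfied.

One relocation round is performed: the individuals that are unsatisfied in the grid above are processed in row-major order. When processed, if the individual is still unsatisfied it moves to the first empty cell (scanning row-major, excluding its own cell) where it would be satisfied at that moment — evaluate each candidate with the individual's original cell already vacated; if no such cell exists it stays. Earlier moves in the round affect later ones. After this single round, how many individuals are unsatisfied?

0

Initially unsatisfied (in order): (0,0), (2,1), (2,4).
  (0,0) → (2,2).
  (2,1): now satisfied by earlier moves; stays.
  (2,4) → (1,1).
Resulting grid:
. X . X X
X O X . X
X O O . .
All satisfied now.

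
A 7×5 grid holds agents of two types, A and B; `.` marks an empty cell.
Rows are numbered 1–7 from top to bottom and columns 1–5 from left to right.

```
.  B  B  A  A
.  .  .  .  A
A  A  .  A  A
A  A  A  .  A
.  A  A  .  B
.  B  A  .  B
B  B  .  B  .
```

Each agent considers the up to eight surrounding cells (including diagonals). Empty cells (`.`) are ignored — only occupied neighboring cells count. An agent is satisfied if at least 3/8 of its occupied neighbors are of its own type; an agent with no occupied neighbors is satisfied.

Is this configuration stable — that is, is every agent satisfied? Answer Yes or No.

Yes

(1,2)B 1/1 ok
(1,3)B 1/2 ok
(1,4)A 2/3 ok
(1,5)A 2/2 ok
(2,5)A 4/4 ok
(3,1)A 3/3 ok
(3,2)A 4/4 ok
(3,4)A 4/4 ok
(3,5)A 3/3 ok
(4,1)A 4/4 ok
(4,2)A 6/6 ok
(4,3)A 5/5 ok
(4,5)A 2/3 ok
(5,2)A 5/6 ok
(5,3)A 4/5 ok
(5,5)B 1/2 ok
(6,2)B 2/5 ok
(6,3)A 2/5 ok
(6,5)B 2/2 ok
(7,1)B 2/2 ok
(7,2)B 2/3 ok
(7,4)B 1/2 ok
All meet the threshold, so the configuration is stable.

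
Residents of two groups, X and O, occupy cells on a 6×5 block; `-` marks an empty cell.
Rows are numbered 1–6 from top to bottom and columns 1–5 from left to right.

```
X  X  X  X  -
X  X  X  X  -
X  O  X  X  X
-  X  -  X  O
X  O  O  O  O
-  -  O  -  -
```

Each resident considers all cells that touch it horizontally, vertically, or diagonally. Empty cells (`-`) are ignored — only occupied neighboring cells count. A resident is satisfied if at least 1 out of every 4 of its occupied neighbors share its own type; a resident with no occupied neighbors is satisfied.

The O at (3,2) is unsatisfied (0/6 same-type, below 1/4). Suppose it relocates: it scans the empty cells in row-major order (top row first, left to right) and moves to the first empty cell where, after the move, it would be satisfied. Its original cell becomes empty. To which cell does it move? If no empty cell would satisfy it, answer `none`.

Vacating (3,2). Empty cells in order:
  (1,5): 0/2 same-type → still unsatisfied.
  (2,5): 0/4 same-type → still unsatisfied.
  (4,1): 1/4 same-type → satisfied — stop here.

(4,1)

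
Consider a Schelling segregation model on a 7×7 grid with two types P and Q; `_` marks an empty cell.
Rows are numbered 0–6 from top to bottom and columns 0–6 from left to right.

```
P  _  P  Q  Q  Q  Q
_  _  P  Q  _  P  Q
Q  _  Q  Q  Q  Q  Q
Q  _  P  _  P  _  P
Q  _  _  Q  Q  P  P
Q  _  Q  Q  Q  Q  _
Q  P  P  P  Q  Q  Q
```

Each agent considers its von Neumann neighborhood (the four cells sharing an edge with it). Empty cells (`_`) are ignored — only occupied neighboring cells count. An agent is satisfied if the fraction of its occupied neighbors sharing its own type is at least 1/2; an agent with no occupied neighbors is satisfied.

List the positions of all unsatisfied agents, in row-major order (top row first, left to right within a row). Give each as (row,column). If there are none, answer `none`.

Row 0: (0,0)P 0/0 satisfied · (0,2)P 1/2 satisfied · (0,3)Q 2/3 satisfied · (0,4)Q 2/2 satisfied · (0,5)Q 2/3 satisfied · (0,6)Q 2/2 satisfied
Row 1: (1,2)P 1/3 not · (1,3)Q 2/3 satisfied · (1,5)P 0/3 not · (1,6)Q 2/3 satisfied
Row 2: (2,0)Q 1/1 satisfied · (2,2)Q 1/3 not · (2,3)Q 3/3 satisfied · (2,4)Q 2/3 satisfied · (2,5)Q 2/3 satisfied · (2,6)Q 2/3 satisfied
Row 3: (3,0)Q 2/2 satisfied · (3,2)P 0/1 not · (3,4)P 0/2 not · (3,6)P 1/2 satisfied
Row 4: (4,0)Q 2/2 satisfied · (4,3)Q 2/2 satisfied · (4,4)Q 2/4 satisfied · (4,5)P 1/3 not · (4,6)P 2/2 satisfied
Row 5: (5,0)Q 2/2 satisfied · (5,2)Q 1/2 satisfied · (5,3)Q 3/4 satisfied · (5,4)Q 4/4 satisfied · (5,5)Q 2/3 satisfied
Row 6: (6,0)Q 1/2 satisfied · (6,1)P 1/2 satisfied · (6,2)P 2/3 satisfied · (6,3)P 1/3 not · (6,4)Q 2/3 satisfied · (6,5)Q 3/3 satisfied · (6,6)Q 1/1 satisfied

(1,2), (1,5), (2,2), (3,2), (3,4), (4,5), (6,3)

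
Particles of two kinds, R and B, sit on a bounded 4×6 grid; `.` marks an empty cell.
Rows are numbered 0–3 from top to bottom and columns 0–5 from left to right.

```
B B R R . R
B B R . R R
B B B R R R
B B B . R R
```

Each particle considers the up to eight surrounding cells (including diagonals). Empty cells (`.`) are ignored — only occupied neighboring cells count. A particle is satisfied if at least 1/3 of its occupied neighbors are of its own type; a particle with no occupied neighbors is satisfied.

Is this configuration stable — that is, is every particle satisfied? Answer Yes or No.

Yes

Row 0: (0,0)B 3/3 satisfied · (0,1)B 3/5 satisfied · (0,2)R 2/4 satisfied · (0,3)R 3/3 satisfied · (0,5)R 2/2 satisfied
Row 1: (1,0)B 5/5 satisfied · (1,1)B 6/8 satisfied · (1,2)R 3/7 satisfied · (1,4)R 6/6 satisfied · (1,5)R 4/4 satisfied
Row 2: (2,0)B 5/5 satisfied · (2,1)B 7/8 satisfied · (2,2)B 4/6 satisfied · (2,3)R 4/6 satisfied · (2,4)R 6/6 satisfied · (2,5)R 5/5 satisfied
Row 3: (3,0)B 3/3 satisfied · (3,1)B 5/5 satisfied · (3,2)B 3/4 satisfied · (3,4)R 4/4 satisfied · (3,5)R 3/3 satisfied
All meet the threshold, so the configuration is stable.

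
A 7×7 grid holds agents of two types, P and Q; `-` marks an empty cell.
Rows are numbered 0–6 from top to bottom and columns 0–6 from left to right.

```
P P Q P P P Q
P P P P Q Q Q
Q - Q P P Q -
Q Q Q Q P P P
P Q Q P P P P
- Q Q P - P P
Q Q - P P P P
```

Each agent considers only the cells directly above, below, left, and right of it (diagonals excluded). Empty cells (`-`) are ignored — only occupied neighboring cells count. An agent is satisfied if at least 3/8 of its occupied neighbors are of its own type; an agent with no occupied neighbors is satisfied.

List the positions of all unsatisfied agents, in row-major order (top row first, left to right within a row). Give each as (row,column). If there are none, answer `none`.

(0,0)P 2/2 ok
(0,1)P 2/3 ok
(0,2)Q 0/3 unhappy
(0,3)P 2/3 ok
(0,4)P 2/3 ok
(0,5)P 1/3 unhappy
(0,6)Q 1/2 ok
(1,0)P 2/3 ok
(1,1)P 3/3 ok
(1,2)P 2/4 ok
(1,3)P 3/4 ok
(1,4)Q 1/4 unhappy
(1,5)Q 3/4 ok
(1,6)Q 2/2 ok
(2,0)Q 1/2 ok
(2,2)Q 1/3 unhappy
(2,3)P 2/4 ok
(2,4)P 2/4 ok
(2,5)Q 1/3 unhappy
(3,0)Q 2/3 ok
(3,1)Q 3/3 ok
(3,2)Q 4/4 ok
(3,3)Q 1/4 unhappy
(3,4)P 3/4 ok
(3,5)P 3/4 ok
(3,6)P 2/2 ok
(4,0)P 0/2 unhappy
(4,1)Q 3/4 ok
(4,2)Q 3/4 ok
(4,3)P 2/4 ok
(4,4)P 3/3 ok
(4,5)P 4/4 ok
(4,6)P 3/3 ok
(5,1)Q 3/3 ok
(5,2)Q 2/3 ok
(5,3)P 2/3 ok
(5,5)P 3/3 ok
(5,6)P 3/3 ok
(6,0)Q 1/1 ok
(6,1)Q 2/2 ok
(6,3)P 2/2 ok
(6,4)P 2/2 ok
(6,5)P 3/3 ok
(6,6)P 2/2 ok

(0,2), (0,5), (1,4), (2,2), (2,5), (3,3), (4,0)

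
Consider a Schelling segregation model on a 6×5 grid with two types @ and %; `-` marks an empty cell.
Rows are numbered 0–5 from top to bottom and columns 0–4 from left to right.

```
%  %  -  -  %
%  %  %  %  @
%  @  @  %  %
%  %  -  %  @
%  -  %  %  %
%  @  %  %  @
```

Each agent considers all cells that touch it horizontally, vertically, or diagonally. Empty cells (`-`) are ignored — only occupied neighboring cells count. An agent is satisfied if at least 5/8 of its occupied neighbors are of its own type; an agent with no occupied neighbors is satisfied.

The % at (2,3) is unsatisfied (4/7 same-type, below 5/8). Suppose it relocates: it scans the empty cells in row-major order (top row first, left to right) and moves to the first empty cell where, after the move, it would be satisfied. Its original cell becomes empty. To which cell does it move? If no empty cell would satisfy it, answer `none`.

Vacating (2,3). Empty cells in order:
  (0,2): 4/4 same-type → satisfied — stop here.

(0,2)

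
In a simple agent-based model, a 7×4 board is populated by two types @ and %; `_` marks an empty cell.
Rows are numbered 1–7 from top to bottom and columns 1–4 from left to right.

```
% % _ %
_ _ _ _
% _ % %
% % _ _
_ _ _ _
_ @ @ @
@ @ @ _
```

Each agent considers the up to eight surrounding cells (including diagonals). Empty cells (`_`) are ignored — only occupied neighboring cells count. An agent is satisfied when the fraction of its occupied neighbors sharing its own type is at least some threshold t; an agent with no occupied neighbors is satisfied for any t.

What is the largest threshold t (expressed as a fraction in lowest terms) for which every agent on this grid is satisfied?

Row 1: (1,1)% 1/1 · (1,2)% 1/1 · (1,4)% — no occupied neighbors
Row 3: (3,1)% 2/2 · (3,3)% 2/2 · (3,4)% 1/1
Row 4: (4,1)% 2/2 · (4,2)% 3/3
Row 6: (6,2)@ 4/4 · (6,3)@ 4/4 · (6,4)@ 2/2
Row 7: (7,1)@ 2/2 · (7,2)@ 4/4 · (7,3)@ 4/4
The smallest same-type fraction is 1/1 at (1,1), which reduces to 1/1. Any threshold above that leaves this agent unsatisfied.

1/1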